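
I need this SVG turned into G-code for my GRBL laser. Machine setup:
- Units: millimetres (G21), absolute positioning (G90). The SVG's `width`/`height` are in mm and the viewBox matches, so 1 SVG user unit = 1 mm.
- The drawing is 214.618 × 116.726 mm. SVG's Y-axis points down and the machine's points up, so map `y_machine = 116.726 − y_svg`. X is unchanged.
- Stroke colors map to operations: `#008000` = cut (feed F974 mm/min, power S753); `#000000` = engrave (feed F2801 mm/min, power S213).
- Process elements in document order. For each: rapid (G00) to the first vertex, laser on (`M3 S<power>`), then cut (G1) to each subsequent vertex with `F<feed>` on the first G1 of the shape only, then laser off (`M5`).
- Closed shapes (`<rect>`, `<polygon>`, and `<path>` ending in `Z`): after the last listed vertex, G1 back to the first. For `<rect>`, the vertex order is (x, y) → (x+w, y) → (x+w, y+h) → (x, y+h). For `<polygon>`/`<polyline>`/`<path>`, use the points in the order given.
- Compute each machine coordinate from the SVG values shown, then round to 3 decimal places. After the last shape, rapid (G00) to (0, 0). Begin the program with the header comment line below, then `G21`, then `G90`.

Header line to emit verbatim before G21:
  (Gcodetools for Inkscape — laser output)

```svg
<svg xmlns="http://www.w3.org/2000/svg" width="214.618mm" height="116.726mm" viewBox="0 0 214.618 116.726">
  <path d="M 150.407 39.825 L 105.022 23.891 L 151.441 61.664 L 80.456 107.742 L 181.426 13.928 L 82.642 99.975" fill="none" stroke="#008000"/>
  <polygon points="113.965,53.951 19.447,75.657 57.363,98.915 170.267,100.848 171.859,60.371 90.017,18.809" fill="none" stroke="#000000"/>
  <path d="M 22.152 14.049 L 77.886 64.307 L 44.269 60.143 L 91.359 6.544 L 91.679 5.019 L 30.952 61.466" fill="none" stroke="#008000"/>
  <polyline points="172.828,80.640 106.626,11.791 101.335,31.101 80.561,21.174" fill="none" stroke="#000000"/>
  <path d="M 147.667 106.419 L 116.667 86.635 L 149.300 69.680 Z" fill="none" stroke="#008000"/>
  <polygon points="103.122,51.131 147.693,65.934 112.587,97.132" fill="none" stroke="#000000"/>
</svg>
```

(Gcodetools for Inkscape — laser output)
G21
G90
G00 X150.407 Y76.901
M3 S753
G1 X105.022 Y92.835 F974
G1 X151.441 Y55.062
G1 X80.456 Y8.984
G1 X181.426 Y102.798
G1 X82.642 Y16.751
M5
G00 X113.965 Y62.775
M3 S213
G1 X19.447 Y41.069 F2801
G1 X57.363 Y17.811
G1 X170.267 Y15.878
G1 X171.859 Y56.355
G1 X90.017 Y97.917
G1 X113.965 Y62.775
M5
G00 X22.152 Y102.677
M3 S753
G1 X77.886 Y52.419 F974
G1 X44.269 Y56.583
G1 X91.359 Y110.182
G1 X91.679 Y111.707
G1 X30.952 Y55.260
M5
G00 X172.828 Y36.086
M3 S213
G1 X106.626 Y104.935 F2801
G1 X101.335 Y85.625
G1 X80.561 Y95.552
M5
G00 X147.667 Y10.307
M3 S753
G1 X116.667 Y30.091 F974
G1 X149.300 Y47.046
G1 X147.667 Y10.307
M5
G00 X103.122 Y65.595
M3 S213
G1 X147.693 Y50.792 F2801
G1 X112.587 Y19.594
G1 X103.122 Y65.595
M5
G00 X0.000 Y0.000

viewBox `0 0 214.618 116.726` with mm width/height → 1 unit = 1 mm. Flip: y_m = 116.726 − y_svg.

**Shape 1** — `<path>` open polyline, stroke `#008000` → cut (S753, F974). Machine vertices: (150.407,76.901) → (105.022,92.835) → (151.441,55.062) → (80.456,8.984) → (181.426,102.798) → (82.642,16.751). Open path.

**Shape 2** — `<polygon>` closed polygon, stroke `#000000` → engrave (S213, F2801). Machine vertices: (113.965,62.775) → (19.447,41.069) → (57.363,17.811) → (170.267,15.878) → (171.859,56.355) → (90.017,97.917) → (113.965,62.775). Closed: final G1 returns to the first vertex.

**Shape 3** — `<path>` open polyline, stroke `#008000` → cut (S753, F974). Machine vertices: (22.152,102.677) → (77.886,52.419) → (44.269,56.583) → (91.359,110.182) → (91.679,111.707) → (30.952,55.260). Open path.

**Shape 4** — `<polyline>` open polyline, stroke `#000000` → engrave (S213, F2801). Machine vertices: (172.828,36.086) → (106.626,104.935) → (101.335,85.625) → (80.561,95.552). Open path.

**Shape 5** — `<path>` regular polygon, stroke `#008000` → cut (S753, F974). Machine vertices: (147.667,10.307) → (116.667,30.091) → (149.300,47.046) → (147.667,10.307). Closed: final G1 returns to the first vertex.

**Shape 6** — `<polygon>` regular polygon, stroke `#000000` → engrave (S213, F2801). Machine vertices: (103.122,65.595) → (147.693,50.792) → (112.587,19.594) → (103.122,65.595). Closed: final G1 returns to the first vertex.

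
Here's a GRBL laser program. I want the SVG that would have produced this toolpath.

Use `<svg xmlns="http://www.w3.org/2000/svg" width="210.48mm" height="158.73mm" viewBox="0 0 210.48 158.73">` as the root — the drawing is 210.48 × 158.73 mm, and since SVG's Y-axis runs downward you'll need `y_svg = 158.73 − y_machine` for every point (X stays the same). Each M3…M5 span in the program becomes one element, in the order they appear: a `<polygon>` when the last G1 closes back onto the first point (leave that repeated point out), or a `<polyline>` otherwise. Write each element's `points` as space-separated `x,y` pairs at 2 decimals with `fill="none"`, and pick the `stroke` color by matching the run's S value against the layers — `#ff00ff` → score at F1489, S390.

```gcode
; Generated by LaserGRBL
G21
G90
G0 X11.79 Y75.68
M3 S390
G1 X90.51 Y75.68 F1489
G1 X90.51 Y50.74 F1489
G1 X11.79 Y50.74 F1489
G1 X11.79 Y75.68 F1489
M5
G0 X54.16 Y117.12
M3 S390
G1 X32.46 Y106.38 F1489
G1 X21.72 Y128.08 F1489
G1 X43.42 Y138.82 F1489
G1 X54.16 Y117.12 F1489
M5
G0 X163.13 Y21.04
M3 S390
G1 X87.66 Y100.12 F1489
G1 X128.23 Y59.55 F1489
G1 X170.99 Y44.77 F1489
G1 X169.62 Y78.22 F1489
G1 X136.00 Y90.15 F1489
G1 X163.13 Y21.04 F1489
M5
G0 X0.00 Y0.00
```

<svg xmlns="http://www.w3.org/2000/svg" width="210.48mm" height="158.73mm" viewBox="0 0 210.48 158.73">
  <polygon points="11.79,83.05 90.51,83.05 90.51,107.99 11.79,107.99" fill="none" stroke="#ff00ff"/>
  <polygon points="54.16,41.61 32.46,52.35 21.72,30.65 43.42,19.91" fill="none" stroke="#ff00ff"/>
  <polygon points="163.13,137.69 87.66,58.61 128.23,99.18 170.99,113.96 169.62,80.51 136.00,68.58" fill="none" stroke="#ff00ff"/>
</svg>

Each laser-on run becomes one SVG element. Flip Y back into SVG space with y_svg = 158.73 − y_machine. Every run uses S390, so all elements get stroke `#ff00ff` (score).

Run 1: The run returns to its start, so emit a `<polygon>` with points (Y-flipped): 11.79,83.05 90.51,83.05 90.51,107.99 11.79,107.99.

Run 2: The run returns to its start, so emit a `<polygon>` with points (Y-flipped): 54.16,41.61 32.46,52.35 21.72,30.65 43.42,19.91.

Run 3: The run returns to its start, so emit a `<polygon>` with points (Y-flipped): 163.13,137.69 87.66,58.61 128.23,99.18 170.99,113.96 169.62,80.51 136.00,68.58.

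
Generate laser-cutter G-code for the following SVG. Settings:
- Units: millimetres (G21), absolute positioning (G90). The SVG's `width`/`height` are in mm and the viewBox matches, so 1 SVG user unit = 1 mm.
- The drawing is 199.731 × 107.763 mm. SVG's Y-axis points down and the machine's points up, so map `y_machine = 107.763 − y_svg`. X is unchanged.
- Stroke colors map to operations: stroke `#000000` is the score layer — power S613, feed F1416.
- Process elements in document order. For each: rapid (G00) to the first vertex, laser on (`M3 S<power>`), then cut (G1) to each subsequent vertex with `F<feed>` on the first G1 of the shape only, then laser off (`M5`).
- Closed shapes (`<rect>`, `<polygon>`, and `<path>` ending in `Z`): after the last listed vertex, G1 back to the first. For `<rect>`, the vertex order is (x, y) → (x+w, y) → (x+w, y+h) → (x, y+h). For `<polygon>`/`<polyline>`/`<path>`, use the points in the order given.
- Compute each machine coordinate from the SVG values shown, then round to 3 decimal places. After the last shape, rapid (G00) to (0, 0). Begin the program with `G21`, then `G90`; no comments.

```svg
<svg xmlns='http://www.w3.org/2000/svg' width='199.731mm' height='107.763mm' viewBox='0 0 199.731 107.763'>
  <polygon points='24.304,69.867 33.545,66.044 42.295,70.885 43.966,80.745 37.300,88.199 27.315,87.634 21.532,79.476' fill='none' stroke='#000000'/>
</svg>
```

Since the viewBox matches the mm dimensions, user units are millimetres directly. The only transform is the Y-flip y_m = 107.763 − y_svg.

Shape 1 is a regular polygon drawn with `<polygon>`. Its stroke #000000 means score at S613, F1416. After flipping Y the toolpath is (24.304,37.896) → (33.545,41.719) → (42.295,36.878) → (43.966,27.018) → (37.300,19.564) → (27.315,20.129) → (21.532,28.287) → (24.304,37.896), returning to the start.

G21
G90
G00 X24.304 Y37.896
M3 S613
G1 X33.545 Y41.719 F1416
G1 X42.295 Y36.878
G1 X43.966 Y27.018
G1 X37.300 Y19.564
G1 X27.315 Y20.129
G1 X21.532 Y28.287
G1 X24.304 Y37.896
M5
G00 X0.000 Y0.000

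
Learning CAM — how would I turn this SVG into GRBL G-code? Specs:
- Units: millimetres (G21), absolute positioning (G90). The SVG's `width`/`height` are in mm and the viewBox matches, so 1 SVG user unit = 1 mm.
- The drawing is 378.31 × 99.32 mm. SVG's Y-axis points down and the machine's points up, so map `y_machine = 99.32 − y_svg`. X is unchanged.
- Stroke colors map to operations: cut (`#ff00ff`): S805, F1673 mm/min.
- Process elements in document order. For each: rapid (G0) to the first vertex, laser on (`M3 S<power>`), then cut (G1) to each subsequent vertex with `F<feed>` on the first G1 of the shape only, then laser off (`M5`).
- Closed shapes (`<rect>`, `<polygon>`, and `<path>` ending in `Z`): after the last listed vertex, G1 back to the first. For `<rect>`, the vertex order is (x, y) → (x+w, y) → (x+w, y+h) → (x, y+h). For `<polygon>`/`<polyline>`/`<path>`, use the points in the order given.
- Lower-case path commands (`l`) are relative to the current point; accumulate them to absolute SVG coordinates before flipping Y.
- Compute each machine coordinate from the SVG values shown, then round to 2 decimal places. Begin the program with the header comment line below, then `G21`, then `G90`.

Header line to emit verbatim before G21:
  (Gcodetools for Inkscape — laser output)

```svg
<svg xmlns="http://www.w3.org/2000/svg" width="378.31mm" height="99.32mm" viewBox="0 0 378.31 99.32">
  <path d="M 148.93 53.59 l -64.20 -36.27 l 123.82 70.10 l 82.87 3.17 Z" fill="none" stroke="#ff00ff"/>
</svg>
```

(Gcodetools for Inkscape — laser output)
G21
G90
G0 X148.93 Y45.73
M3 S805
G1 X84.73 Y82.00 F1673
G1 X208.55 Y11.90
G1 X291.42 Y8.73
G1 X148.93 Y45.73
M5

Since the viewBox matches the mm dimensions, user units are millimetres directly. The only transform is the Y-flip y_m = 99.32 − y_svg.

Shape 1 is a closed polygon drawn with `<path>`. Its stroke #ff00ff means cut at S805, F1673. After flipping Y the toolpath is (148.93,45.73) → (84.73,82.00) → (208.55,11.90) → (291.42,8.73) → (148.93,45.73), returning to the start.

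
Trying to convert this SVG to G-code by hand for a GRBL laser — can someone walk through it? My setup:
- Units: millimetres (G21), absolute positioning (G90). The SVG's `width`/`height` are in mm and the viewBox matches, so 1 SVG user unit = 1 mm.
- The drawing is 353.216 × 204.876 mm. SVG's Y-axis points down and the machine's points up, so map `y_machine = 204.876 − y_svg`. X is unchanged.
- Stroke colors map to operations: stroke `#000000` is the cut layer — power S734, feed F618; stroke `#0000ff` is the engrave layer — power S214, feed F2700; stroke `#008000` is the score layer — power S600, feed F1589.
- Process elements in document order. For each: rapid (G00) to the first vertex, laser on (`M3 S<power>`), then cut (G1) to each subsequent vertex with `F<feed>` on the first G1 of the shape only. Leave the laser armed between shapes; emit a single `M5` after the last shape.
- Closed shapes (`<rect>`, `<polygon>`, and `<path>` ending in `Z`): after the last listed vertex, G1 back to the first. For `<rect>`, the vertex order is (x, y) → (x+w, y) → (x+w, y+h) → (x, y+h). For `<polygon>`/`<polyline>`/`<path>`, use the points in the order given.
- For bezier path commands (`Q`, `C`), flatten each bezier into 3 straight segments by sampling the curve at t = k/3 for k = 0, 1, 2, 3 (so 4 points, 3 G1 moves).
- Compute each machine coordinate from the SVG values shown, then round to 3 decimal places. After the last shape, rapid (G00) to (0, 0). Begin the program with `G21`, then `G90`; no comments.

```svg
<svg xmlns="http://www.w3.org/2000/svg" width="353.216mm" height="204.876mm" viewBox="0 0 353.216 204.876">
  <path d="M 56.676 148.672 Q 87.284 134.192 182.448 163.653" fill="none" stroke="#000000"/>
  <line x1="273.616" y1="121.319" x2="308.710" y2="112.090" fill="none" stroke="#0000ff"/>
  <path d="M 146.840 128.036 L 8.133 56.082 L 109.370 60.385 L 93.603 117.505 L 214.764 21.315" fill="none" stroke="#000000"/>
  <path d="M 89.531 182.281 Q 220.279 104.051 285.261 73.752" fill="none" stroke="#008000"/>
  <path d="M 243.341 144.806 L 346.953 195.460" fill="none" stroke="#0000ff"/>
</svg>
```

viewBox `0 0 353.216 204.876` with mm width/height → 1 unit = 1 mm. Flip: y_m = 204.876 − y_svg.

**Shape 1** — `<path>` quadratic bezier, stroke `#000000` → cut (S734, F618). Control points (SVG): P0=(56.676,148.672), P1=(87.284,134.192), P2=(182.448,163.653); sampled at t=k/3. Machine vertices: (56.676,56.204) → (84.254,60.975) → (126.178,55.981) → (182.448,41.223). Open path.

**Shape 2** — `<line>` line segment, stroke `#0000ff` → engrave (S214, F2700). Machine vertices: (273.616,83.557) → (308.710,92.786). Open path.

**Shape 3** — `<path>` open polyline, stroke `#000000` → cut (S734, F618). Machine vertices: (146.840,76.840) → (8.133,148.794) → (109.370,144.491) → (93.603,87.371) → (214.764,183.561). Open path.

**Shape 4** — `<path>` quadratic bezier, stroke `#008000` → score (S600, F1589). Control points (SVG): P0=(89.531,182.281), P1=(220.279,104.051), P2=(285.261,73.752); sampled at t=k/3. Machine vertices: (89.531,22.595) → (169.389,69.423) → (234.632,105.599) → (285.261,131.124). Open path.

**Shape 5** — `<path>` line segment, stroke `#0000ff` → engrave (S214, F2700). Machine vertices: (243.341,60.070) → (346.953,9.416). Open path.

G21
G90
G00 X56.676 Y56.204
M3 S734
G1 X84.254 Y60.975 F618
G1 X126.178 Y55.981
G1 X182.448 Y41.223
G00 X273.616 Y83.557
M3 S214
G1 X308.710 Y92.786 F2700
G00 X146.840 Y76.840
M3 S734
G1 X8.133 Y148.794 F618
G1 X109.370 Y144.491
G1 X93.603 Y87.371
G1 X214.764 Y183.561
G00 X89.531 Y22.595
M3 S600
G1 X169.389 Y69.423 F1589
G1 X234.632 Y105.599
G1 X285.261 Y131.124
G00 X243.341 Y60.070
M3 S214
G1 X346.953 Y9.416 F2700
M5
G00 X0.000 Y0.000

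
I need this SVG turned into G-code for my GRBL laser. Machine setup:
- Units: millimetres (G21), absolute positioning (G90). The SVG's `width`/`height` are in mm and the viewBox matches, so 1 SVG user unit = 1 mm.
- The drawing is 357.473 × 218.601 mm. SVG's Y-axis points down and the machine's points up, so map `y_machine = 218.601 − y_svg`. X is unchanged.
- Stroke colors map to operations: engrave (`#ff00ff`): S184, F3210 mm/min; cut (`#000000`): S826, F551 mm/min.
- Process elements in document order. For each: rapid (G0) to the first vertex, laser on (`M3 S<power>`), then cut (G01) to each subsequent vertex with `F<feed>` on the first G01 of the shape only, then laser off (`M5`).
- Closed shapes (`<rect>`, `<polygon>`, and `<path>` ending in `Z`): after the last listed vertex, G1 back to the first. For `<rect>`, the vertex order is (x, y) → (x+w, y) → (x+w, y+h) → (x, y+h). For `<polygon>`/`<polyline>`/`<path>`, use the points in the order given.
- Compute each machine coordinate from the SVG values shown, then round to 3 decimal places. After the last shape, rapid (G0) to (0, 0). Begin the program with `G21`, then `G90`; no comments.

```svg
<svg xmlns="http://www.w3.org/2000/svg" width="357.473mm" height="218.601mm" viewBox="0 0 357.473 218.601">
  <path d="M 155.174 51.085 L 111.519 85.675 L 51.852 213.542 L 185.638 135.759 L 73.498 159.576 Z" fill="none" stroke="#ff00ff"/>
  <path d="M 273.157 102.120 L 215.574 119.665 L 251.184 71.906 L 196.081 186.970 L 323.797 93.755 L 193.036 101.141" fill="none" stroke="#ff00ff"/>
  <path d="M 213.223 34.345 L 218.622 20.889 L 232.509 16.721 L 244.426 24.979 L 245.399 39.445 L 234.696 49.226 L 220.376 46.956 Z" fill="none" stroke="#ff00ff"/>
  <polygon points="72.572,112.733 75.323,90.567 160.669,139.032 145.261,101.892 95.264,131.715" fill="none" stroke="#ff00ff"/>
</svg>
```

G21
G90
G0 X155.174 Y167.516
M3 S184
G01 X111.519 Y132.926 F3210
G01 X51.852 Y5.059
G01 X185.638 Y82.842
G01 X73.498 Y59.025
G01 X155.174 Y167.516
M5
G0 X273.157 Y116.481
M3 S184
G01 X215.574 Y98.936 F3210
G01 X251.184 Y146.695
G01 X196.081 Y31.631
G01 X323.797 Y124.846
G01 X193.036 Y117.460
M5
G0 X213.223 Y184.256
M3 S184
G01 X218.622 Y197.712 F3210
G01 X232.509 Y201.880
G01 X244.426 Y193.622
G01 X245.399 Y179.156
G01 X234.696 Y169.375
G01 X220.376 Y171.645
G01 X213.223 Y184.256
M5
G0 X72.572 Y105.868
M3 S184
G01 X75.323 Y128.034 F3210
G01 X160.669 Y79.569
G01 X145.261 Y116.709
G01 X95.264 Y86.886
G01 X72.572 Y105.868
M5
G0 X0.000 Y0.000

1 u = 1 mm; y_m = 218.601 − y.

[1] `<path>` closed polygon, #ff00ff→engrave S184 F3210: (155.174,167.516) → (111.519,132.926) → (51.852,5.059) → (185.638,82.842) → (73.498,59.025) → (155.174,167.516) (closed)

[2] `<path>` open polyline, #ff00ff→engrave S184 F3210: (273.157,116.481) → (215.574,98.936) → (251.184,146.695) → (196.081,31.631) → (323.797,124.846) → (193.036,117.460)

[3] `<path>` regular polygon, #ff00ff→engrave S184 F3210: (213.223,184.256) → (218.622,197.712) → (232.509,201.880) → (244.426,193.622) → (245.399,179.156) → (234.696,169.375) → (220.376,171.645) → (213.223,184.256) (closed)

[4] `<polygon>` closed polygon, #ff00ff→engrave S184 F3210: (72.572,105.868) → (75.323,128.034) → (160.669,79.569) → (145.261,116.709) → (95.264,86.886) → (72.572,105.868) (closed)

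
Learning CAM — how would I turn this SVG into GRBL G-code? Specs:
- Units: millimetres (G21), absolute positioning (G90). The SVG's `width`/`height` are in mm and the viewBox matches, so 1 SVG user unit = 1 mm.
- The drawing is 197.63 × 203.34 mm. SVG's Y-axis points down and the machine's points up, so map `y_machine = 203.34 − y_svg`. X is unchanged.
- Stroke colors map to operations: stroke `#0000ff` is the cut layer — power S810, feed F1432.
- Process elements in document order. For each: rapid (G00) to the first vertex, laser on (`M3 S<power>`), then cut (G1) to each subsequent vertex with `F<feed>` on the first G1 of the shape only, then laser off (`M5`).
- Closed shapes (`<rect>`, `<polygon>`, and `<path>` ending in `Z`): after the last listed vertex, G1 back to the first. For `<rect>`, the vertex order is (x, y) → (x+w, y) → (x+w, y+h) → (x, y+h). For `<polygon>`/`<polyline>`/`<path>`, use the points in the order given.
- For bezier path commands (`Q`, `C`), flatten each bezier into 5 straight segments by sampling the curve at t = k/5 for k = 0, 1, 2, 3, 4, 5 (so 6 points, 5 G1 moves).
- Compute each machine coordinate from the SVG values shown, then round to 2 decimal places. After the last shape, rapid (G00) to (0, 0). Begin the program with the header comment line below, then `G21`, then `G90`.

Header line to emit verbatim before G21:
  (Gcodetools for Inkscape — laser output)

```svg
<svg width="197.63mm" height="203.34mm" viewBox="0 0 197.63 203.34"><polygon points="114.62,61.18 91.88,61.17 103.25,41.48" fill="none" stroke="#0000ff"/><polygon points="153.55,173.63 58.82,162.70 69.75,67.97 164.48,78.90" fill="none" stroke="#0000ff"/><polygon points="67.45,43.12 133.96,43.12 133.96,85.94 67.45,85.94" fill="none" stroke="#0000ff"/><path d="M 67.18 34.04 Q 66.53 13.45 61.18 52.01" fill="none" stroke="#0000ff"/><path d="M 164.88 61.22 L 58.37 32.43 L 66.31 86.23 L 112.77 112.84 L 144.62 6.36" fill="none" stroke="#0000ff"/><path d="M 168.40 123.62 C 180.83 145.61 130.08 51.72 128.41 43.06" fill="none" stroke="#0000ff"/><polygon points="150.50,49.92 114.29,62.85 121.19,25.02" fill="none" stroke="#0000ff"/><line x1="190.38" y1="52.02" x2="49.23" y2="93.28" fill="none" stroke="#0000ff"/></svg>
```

Since the viewBox matches the mm dimensions, user units are millimetres directly. The only transform is the Y-flip y_m = 203.34 − y_svg.

Shape 1 is a regular polygon drawn with `<polygon>`. Its stroke #0000ff means cut at S810, F1432. After flipping Y the toolpath is (114.62,142.16) → (91.88,142.17) → (103.25,161.86) → (114.62,142.16), returning to the start.

Shape 2 is a regular polygon drawn with `<polygon>`. Its stroke #0000ff means cut at S810, F1432. After flipping Y the toolpath is (153.55,29.71) → (58.82,40.64) → (69.75,135.37) → (164.48,124.44) → (153.55,29.71), returning to the start.

Shape 3 is a rectangle drawn with `<polygon>`. Its stroke #0000ff means cut at S810, F1432. After flipping Y the toolpath is (67.45,160.22) → (133.96,160.22) → (133.96,117.40) → (67.45,117.40) → (67.45,160.22), returning to the start.

Shape 4 is a quadratic bezier drawn with `<path>`. Its stroke #0000ff means cut at S810, F1432. After flipping Y the toolpath is (67.18,169.30) → (66.73,175.17) → (65.91,176.31) → (64.71,172.71) → (63.13,164.39) → (61.18,151.33).

Shape 5 is a open polyline drawn with `<path>`. Its stroke #0000ff means cut at S810, F1432. After flipping Y the toolpath is (164.88,142.12) → (58.37,170.91) → (66.31,117.11) → (112.77,90.50) → (144.62,196.98).

Shape 6 is a cubic bezier drawn with `<path>`. Its stroke #0000ff means cut at S810, F1432. After flipping Y the toolpath is (168.40,79.72) → (169.17,78.82) → (160.17,96.08) → (146.79,121.85) → (134.40,146.47) → (128.41,160.28).

Shape 7 is a regular polygon drawn with `<polygon>`. Its stroke #0000ff means cut at S810, F1432. After flipping Y the toolpath is (150.50,153.42) → (114.29,140.49) → (121.19,178.32) → (150.50,153.42), returning to the start.

Shape 8 is a line segment drawn with `<line>`. Its stroke #0000ff means cut at S810, F1432. After flipping Y the toolpath is (190.38,151.32) → (49.23,110.06).

(Gcodetools for Inkscape — laser output)
G21
G90
G00 X114.62 Y142.16
M3 S810
G1 X91.88 Y142.17 F1432
G1 X103.25 Y161.86
G1 X114.62 Y142.16
M5
G00 X153.55 Y29.71
M3 S810
G1 X58.82 Y40.64 F1432
G1 X69.75 Y135.37
G1 X164.48 Y124.44
G1 X153.55 Y29.71
M5
G00 X67.45 Y160.22
M3 S810
G1 X133.96 Y160.22 F1432
G1 X133.96 Y117.40
G1 X67.45 Y117.40
G1 X67.45 Y160.22
M5
G00 X67.18 Y169.30
M3 S810
G1 X66.73 Y175.17 F1432
G1 X65.91 Y176.31
G1 X64.71 Y172.71
G1 X63.13 Y164.39
G1 X61.18 Y151.33
M5
G00 X164.88 Y142.12
M3 S810
G1 X58.37 Y170.91 F1432
G1 X66.31 Y117.11
G1 X112.77 Y90.50
G1 X144.62 Y196.98
M5
G00 X168.40 Y79.72
M3 S810
G1 X169.17 Y78.82 F1432
G1 X160.17 Y96.08
G1 X146.79 Y121.85
G1 X134.40 Y146.47
G1 X128.41 Y160.28
M5
G00 X150.50 Y153.42
M3 S810
G1 X114.29 Y140.49 F1432
G1 X121.19 Y178.32
G1 X150.50 Y153.42
M5
G00 X190.38 Y151.32
M3 S810
G1 X49.23 Y110.06 F1432
M5
G00 X0.00 Y0.00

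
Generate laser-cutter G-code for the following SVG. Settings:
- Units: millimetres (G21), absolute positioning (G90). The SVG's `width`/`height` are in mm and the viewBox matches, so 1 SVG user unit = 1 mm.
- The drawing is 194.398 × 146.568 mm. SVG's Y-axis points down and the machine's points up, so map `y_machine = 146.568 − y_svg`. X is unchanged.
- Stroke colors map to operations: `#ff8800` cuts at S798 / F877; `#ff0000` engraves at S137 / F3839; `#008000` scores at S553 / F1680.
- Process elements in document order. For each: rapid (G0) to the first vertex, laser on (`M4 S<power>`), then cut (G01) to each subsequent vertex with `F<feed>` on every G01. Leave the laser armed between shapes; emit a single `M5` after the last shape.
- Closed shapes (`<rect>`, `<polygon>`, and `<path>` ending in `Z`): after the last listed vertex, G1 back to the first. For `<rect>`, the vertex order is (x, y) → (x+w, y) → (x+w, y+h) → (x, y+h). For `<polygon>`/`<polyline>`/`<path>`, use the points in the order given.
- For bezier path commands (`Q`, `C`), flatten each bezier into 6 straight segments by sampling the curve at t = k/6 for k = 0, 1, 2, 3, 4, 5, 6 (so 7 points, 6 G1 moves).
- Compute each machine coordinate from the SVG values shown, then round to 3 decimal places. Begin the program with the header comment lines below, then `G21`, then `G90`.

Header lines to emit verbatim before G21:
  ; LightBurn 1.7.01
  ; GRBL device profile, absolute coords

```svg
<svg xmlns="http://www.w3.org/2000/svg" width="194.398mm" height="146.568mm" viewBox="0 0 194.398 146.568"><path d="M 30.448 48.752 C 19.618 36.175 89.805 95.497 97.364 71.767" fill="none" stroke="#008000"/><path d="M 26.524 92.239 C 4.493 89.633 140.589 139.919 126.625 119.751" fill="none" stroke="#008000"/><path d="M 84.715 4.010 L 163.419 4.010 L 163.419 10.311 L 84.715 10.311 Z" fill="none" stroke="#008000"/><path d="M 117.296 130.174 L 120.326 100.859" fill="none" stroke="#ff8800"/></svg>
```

Since the viewBox matches the mm dimensions, user units are millimetres directly. The only transform is the Y-flip y_m = 146.568 − y_svg.

Shape 1 is a cubic bezier drawn with `<path>`. Its stroke #008000 means score at S553, F1680. After flipping Y the toolpath is (30.448,97.816) → (31.119,98.830) → (41.303,92.166) → (57.010,82.126) → (74.249,73.016) → (89.031,69.140) → (97.364,74.801).

Shape 2 is a cubic bezier drawn with `<path>`. Its stroke #008000 means score at S553, F1680. After flipping Y the toolpath is (26.524,54.329) → (27.259,51.795) → (45.788,43.873) → (73.549,33.987) → (101.983,25.565) → (122.529,22.033) → (126.625,26.817).

Shape 3 is a rectangle drawn with `<path>`. Its stroke #008000 means score at S553, F1680. After flipping Y the toolpath is (84.715,142.558) → (163.419,142.558) → (163.419,136.257) → (84.715,136.257) → (84.715,142.558), returning to the start.

Shape 4 is a line segment drawn with `<path>`. Its stroke #ff8800 means cut at S798, F877. After flipping Y the toolpath is (117.296,16.394) → (120.326,45.709).

; LightBurn 1.7.01
; GRBL device profile, absolute coords
G21
G90
G0 X30.448 Y97.816
M4 S553
G01 X31.119 Y98.830 F1680
G01 X41.303 Y92.166 F1680
G01 X57.010 Y82.126 F1680
G01 X74.249 Y73.016 F1680
G01 X89.031 Y69.140 F1680
G01 X97.364 Y74.801 F1680
G0 X26.524 Y54.329
M4 S553
G01 X27.259 Y51.795 F1680
G01 X45.788 Y43.873 F1680
G01 X73.549 Y33.987 F1680
G01 X101.983 Y25.565 F1680
G01 X122.529 Y22.033 F1680
G01 X126.625 Y26.817 F1680
G0 X84.715 Y142.558
M4 S553
G01 X163.419 Y142.558 F1680
G01 X163.419 Y136.257 F1680
G01 X84.715 Y136.257 F1680
G01 X84.715 Y142.558 F1680
G0 X117.296 Y16.394
M4 S798
G01 X120.326 Y45.709 F877
M5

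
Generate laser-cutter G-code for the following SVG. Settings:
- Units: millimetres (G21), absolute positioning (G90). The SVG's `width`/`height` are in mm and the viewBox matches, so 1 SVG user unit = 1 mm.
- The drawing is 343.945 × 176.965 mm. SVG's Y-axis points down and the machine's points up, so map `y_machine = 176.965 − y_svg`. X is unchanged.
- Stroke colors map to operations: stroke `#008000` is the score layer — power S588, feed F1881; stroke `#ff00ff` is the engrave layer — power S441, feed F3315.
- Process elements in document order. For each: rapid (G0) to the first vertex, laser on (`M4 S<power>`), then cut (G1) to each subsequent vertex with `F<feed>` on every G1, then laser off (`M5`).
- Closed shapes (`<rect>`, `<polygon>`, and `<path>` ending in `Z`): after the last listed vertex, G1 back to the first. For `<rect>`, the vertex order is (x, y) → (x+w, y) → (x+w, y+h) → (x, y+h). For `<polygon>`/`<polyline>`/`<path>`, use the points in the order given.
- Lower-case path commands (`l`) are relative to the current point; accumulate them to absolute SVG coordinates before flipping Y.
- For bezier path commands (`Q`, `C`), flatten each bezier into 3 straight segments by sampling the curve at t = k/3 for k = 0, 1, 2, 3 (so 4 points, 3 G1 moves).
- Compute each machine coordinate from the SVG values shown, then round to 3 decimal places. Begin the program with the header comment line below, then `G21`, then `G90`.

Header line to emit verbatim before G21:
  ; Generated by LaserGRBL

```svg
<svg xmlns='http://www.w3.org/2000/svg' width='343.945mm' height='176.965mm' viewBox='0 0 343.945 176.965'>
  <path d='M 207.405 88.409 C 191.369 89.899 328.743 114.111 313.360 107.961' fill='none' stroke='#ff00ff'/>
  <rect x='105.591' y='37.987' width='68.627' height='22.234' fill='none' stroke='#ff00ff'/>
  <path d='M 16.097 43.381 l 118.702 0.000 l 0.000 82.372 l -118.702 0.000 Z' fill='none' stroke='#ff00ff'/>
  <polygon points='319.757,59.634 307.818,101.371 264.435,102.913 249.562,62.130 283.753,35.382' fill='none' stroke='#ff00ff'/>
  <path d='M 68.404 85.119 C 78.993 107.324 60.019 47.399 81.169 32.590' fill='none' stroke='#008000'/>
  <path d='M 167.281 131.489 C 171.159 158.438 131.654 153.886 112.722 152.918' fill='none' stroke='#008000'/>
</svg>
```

1 u = 1 mm; y_m = 176.965 − y.

[1] `<path>` cubic bezier, #ff00ff→engrave S441 F3315: (207.405,88.556) → (231.166,81.458) → (289.164,71.009) → (313.360,69.004)

[2] `<rect>` rectangle, #ff00ff→engrave S441 F3315: (105.591,138.978) → (174.218,138.978) → (174.218,116.744) → (105.591,116.744) → (105.591,138.978) (closed)

[3] `<path>` rectangle, #ff00ff→engrave S441 F3315: (16.097,133.584) → (134.799,133.584) → (134.799,51.212) → (16.097,51.212) → (16.097,133.584) (closed)

[4] `<polygon>` regular polygon, #ff00ff→engrave S441 F3315: (319.757,117.331) → (307.818,75.594) → (264.435,74.052) → (249.562,114.835) → (283.753,141.583) → (319.757,117.331) (closed)

[5] `<path>` cubic bezier, #008000→score S588 F1881: (68.404,91.846) → (71.720,92.305) → (70.813,119.240) → (81.169,144.375)

[6] `<path>` cubic bezier, #008000→score S588 F1881: (167.281,45.476) → (159.067,27.728) → (136.143,23.184) → (112.722,24.047)

; Generated by LaserGRBL
G21
G90
G0 X207.405 Y88.556
M4 S441
G1 X231.166 Y81.458 F3315
G1 X289.164 Y71.009 F3315
G1 X313.360 Y69.004 F3315
M5
G0 X105.591 Y138.978
M4 S441
G1 X174.218 Y138.978 F3315
G1 X174.218 Y116.744 F3315
G1 X105.591 Y116.744 F3315
G1 X105.591 Y138.978 F3315
M5
G0 X16.097 Y133.584
M4 S441
G1 X134.799 Y133.584 F3315
G1 X134.799 Y51.212 F3315
G1 X16.097 Y51.212 F3315
G1 X16.097 Y133.584 F3315
M5
G0 X319.757 Y117.331
M4 S441
G1 X307.818 Y75.594 F3315
G1 X264.435 Y74.052 F3315
G1 X249.562 Y114.835 F3315
G1 X283.753 Y141.583 F3315
G1 X319.757 Y117.331 F3315
M5
G0 X68.404 Y91.846
M4 S588
G1 X71.720 Y92.305 F1881
G1 X70.813 Y119.240 F1881
G1 X81.169 Y144.375 F1881
M5
G0 X167.281 Y45.476
M4 S588
G1 X159.067 Y27.728 F1881
G1 X136.143 Y23.184 F1881
G1 X112.722 Y24.047 F1881
M5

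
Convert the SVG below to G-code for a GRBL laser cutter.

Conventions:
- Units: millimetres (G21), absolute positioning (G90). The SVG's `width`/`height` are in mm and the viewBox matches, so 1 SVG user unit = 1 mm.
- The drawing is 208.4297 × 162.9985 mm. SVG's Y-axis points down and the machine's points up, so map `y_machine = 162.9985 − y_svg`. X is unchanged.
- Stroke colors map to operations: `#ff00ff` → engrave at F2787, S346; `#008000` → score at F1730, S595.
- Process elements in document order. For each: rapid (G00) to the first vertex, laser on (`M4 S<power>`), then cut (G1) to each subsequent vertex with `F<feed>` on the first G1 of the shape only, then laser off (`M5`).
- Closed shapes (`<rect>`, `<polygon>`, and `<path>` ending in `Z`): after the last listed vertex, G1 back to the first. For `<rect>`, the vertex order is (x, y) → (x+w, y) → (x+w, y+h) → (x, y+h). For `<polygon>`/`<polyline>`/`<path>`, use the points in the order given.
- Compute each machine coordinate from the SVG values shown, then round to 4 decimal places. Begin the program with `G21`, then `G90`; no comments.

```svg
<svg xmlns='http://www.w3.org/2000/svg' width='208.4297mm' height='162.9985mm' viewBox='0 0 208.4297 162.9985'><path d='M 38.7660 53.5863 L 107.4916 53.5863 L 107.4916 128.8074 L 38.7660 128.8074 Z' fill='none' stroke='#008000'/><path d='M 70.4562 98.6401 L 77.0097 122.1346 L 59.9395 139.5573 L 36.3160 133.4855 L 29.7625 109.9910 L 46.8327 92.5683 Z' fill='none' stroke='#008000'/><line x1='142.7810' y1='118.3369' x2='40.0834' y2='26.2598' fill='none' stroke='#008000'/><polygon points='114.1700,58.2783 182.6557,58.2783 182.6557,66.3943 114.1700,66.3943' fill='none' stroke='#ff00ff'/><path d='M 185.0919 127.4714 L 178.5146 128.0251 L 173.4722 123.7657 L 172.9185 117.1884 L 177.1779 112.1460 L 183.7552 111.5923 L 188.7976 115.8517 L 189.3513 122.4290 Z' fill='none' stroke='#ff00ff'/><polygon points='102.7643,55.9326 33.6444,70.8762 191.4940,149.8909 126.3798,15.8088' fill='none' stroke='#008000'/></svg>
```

Since the viewBox matches the mm dimensions, user units are millimetres directly. The only transform is the Y-flip y_m = 162.9985 − y_svg.

Shape 1 is a rectangle drawn with `<path>`. Its stroke #008000 means score at S595, F1730. After flipping Y the toolpath is (38.7660,109.4122) → (107.4916,109.4122) → (107.4916,34.1911) → (38.7660,34.1911) → (38.7660,109.4122), returning to the start.

Shape 2 is a regular polygon drawn with `<path>`. Its stroke #008000 means score at S595, F1730. After flipping Y the toolpath is (70.4562,64.3584) → (77.0097,40.8639) → (59.9395,23.4412) → (36.3160,29.5130) → (29.7625,53.0075) → (46.8327,70.4302) → (70.4562,64.3584), returning to the start.

Shape 3 is a line segment drawn with `<line>`. Its stroke #008000 means score at S595, F1730. After flipping Y the toolpath is (142.7810,44.6616) → (40.0834,136.7387).

Shape 4 is a rectangle drawn with `<polygon>`. Its stroke #ff00ff means engrave at S346, F2787. After flipping Y the toolpath is (114.1700,104.7202) → (182.6557,104.7202) → (182.6557,96.6042) → (114.1700,96.6042) → (114.1700,104.7202), returning to the start.

Shape 5 is a regular polygon drawn with `<path>`. Its stroke #ff00ff means engrave at S346, F2787. After flipping Y the toolpath is (185.0919,35.5271) → (178.5146,34.9734) → (173.4722,39.2328) → (172.9185,45.8101) → (177.1779,50.8525) → (183.7552,51.4062) → (188.7976,47.1468) → (189.3513,40.5695) → (185.0919,35.5271), returning to the start.

Shape 6 is a closed polygon drawn with `<polygon>`. Its stroke #008000 means score at S595, F1730. After flipping Y the toolpath is (102.7643,107.0659) → (33.6444,92.1223) → (191.4940,13.1076) → (126.3798,147.1897) → (102.7643,107.0659), returning to the start.

G21
G90
G00 X38.7660 Y109.4122
M4 S595
G1 X107.4916 Y109.4122 F1730
G1 X107.4916 Y34.1911
G1 X38.7660 Y34.1911
G1 X38.7660 Y109.4122
M5
G00 X70.4562 Y64.3584
M4 S595
G1 X77.0097 Y40.8639 F1730
G1 X59.9395 Y23.4412
G1 X36.3160 Y29.5130
G1 X29.7625 Y53.0075
G1 X46.8327 Y70.4302
G1 X70.4562 Y64.3584
M5
G00 X142.7810 Y44.6616
M4 S595
G1 X40.0834 Y136.7387 F1730
M5
G00 X114.1700 Y104.7202
M4 S346
G1 X182.6557 Y104.7202 F2787
G1 X182.6557 Y96.6042
G1 X114.1700 Y96.6042
G1 X114.1700 Y104.7202
M5
G00 X185.0919 Y35.5271
M4 S346
G1 X178.5146 Y34.9734 F2787
G1 X173.4722 Y39.2328
G1 X172.9185 Y45.8101
G1 X177.1779 Y50.8525
G1 X183.7552 Y51.4062
G1 X188.7976 Y47.1468
G1 X189.3513 Y40.5695
G1 X185.0919 Y35.5271
M5
G00 X102.7643 Y107.0659
M4 S595
G1 X33.6444 Y92.1223 F1730
G1 X191.4940 Y13.1076
G1 X126.3798 Y147.1897
G1 X102.7643 Y107.0659
M5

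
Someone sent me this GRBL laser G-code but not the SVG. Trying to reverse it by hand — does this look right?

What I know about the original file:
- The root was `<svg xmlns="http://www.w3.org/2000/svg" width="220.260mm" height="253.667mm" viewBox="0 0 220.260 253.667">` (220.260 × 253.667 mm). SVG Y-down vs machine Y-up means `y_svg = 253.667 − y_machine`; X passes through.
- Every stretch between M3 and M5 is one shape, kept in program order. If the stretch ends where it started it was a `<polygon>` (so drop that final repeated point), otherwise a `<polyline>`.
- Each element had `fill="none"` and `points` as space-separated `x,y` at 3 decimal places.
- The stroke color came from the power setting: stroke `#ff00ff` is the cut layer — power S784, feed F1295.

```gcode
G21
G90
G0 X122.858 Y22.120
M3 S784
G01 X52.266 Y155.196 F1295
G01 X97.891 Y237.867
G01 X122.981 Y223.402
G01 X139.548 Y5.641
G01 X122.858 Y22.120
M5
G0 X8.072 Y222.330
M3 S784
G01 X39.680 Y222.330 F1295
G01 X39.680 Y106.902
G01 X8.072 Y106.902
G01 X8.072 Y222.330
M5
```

<svg xmlns="http://www.w3.org/2000/svg" width="220.260mm" height="253.667mm" viewBox="0 0 220.260 253.667">
  <polygon points="122.858,231.547 52.266,98.471 97.891,15.800 122.981,30.265 139.548,248.026" fill="none" stroke="#ff00ff"/>
  <polygon points="8.072,31.337 39.680,31.337 39.680,146.765 8.072,146.765" fill="none" stroke="#ff00ff"/>
</svg>

Machine Y-up, SVG Y-down with viewBox height 253.667, so y_svg = 253.667 − y_machine; X carries over. Every run uses S784, so all elements get stroke `#ff00ff` (cut).

Run 1: The run returns to its start, so emit a `<polygon>` with points (Y-flipped): 122.858,231.547 52.266,98.471 97.891,15.800 122.981,30.265 139.548,248.026.

Run 2: The run returns to its start, so emit a `<polygon>` with points (Y-flipped): 8.072,31.337 39.680,31.337 39.680,146.765 8.072,146.765.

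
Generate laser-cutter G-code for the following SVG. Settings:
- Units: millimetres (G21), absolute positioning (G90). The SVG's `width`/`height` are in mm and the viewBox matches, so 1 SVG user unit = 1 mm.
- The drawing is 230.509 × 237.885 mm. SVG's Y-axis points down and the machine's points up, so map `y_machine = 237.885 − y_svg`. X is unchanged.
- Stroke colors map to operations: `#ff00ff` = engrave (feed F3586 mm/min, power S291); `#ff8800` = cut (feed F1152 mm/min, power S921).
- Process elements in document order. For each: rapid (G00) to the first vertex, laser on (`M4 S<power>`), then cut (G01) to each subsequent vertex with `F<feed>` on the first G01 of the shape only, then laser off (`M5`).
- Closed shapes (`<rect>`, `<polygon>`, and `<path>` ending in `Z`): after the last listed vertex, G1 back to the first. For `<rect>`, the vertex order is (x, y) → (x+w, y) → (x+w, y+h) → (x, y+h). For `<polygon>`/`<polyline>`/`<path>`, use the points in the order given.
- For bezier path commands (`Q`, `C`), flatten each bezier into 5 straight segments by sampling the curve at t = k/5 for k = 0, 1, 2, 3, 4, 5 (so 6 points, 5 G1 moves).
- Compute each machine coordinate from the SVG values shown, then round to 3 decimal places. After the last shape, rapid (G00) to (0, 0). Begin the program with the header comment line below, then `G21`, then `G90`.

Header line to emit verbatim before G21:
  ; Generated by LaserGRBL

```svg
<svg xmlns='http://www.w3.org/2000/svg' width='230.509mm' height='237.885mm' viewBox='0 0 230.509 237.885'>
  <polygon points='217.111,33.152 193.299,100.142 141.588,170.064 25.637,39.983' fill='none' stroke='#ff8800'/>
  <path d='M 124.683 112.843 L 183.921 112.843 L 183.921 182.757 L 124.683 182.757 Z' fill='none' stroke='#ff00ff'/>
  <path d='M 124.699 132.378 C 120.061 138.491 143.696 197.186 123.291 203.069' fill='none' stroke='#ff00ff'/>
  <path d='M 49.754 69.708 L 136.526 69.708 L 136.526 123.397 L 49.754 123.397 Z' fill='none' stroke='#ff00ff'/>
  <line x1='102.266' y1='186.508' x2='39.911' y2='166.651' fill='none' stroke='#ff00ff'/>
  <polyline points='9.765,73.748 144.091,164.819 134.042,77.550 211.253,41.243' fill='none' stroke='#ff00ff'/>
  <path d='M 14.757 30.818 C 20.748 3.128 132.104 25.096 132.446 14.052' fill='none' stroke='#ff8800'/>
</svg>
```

Since the viewBox matches the mm dimensions, user units are millimetres directly. The only transform is the Y-flip y_m = 237.885 − y_svg.

Shape 1 is a closed polygon drawn with `<polygon>`. Its stroke #ff8800 means cut at S921, F1152. After flipping Y the toolpath is (217.111,204.733) → (193.299,137.743) → (141.588,67.821) → (25.637,197.902) → (217.111,204.733), returning to the start.

Shape 2 is a rectangle drawn with `<path>`. Its stroke #ff00ff means engrave at S291, F3586. After flipping Y the toolpath is (124.683,125.042) → (183.921,125.042) → (183.921,55.128) → (124.683,55.128) → (124.683,125.042), returning to the start.

Shape 3 is a cubic bezier drawn with `<path>`. Its stroke #ff00ff means engrave at S291, F3586. After flipping Y the toolpath is (124.699,105.507) → (124.730,96.373) → (128.076,79.677) → (131.266,60.480) → (130.828,43.840) → (123.291,34.816).

Shape 4 is a rectangle drawn with `<path>`. Its stroke #ff00ff means engrave at S291, F3586. After flipping Y the toolpath is (49.754,168.177) → (136.526,168.177) → (136.526,114.488) → (49.754,114.488) → (49.754,168.177), returning to the start.

Shape 5 is a line segment drawn with `<line>`. Its stroke #ff00ff means engrave at S291, F3586. After flipping Y the toolpath is (102.266,51.377) → (39.911,71.234).

Shape 6 is a open polyline drawn with `<polyline>`. Its stroke #ff00ff means engrave at S291, F3586. After flipping Y the toolpath is (9.765,164.137) → (144.091,73.066) → (134.042,160.335) → (211.253,196.642).

Shape 7 is a cubic bezier drawn with `<path>`. Its stroke #ff8800 means cut at S921, F1152. After flipping Y the toolpath is (14.757,207.067) → (29.264,218.383) → (58.673,221.750) → (92.597,221.135) → (120.650,220.507) → (132.446,223.833).

; Generated by LaserGRBL
G21
G90
G00 X217.111 Y204.733
M4 S921
G01 X193.299 Y137.743 F1152
G01 X141.588 Y67.821
G01 X25.637 Y197.902
G01 X217.111 Y204.733
M5
G00 X124.683 Y125.042
M4 S291
G01 X183.921 Y125.042 F3586
G01 X183.921 Y55.128
G01 X124.683 Y55.128
G01 X124.683 Y125.042
M5
G00 X124.699 Y105.507
M4 S291
G01 X124.730 Y96.373 F3586
G01 X128.076 Y79.677
G01 X131.266 Y60.480
G01 X130.828 Y43.840
G01 X123.291 Y34.816
M5
G00 X49.754 Y168.177
M4 S291
G01 X136.526 Y168.177 F3586
G01 X136.526 Y114.488
G01 X49.754 Y114.488
G01 X49.754 Y168.177
M5
G00 X102.266 Y51.377
M4 S291
G01 X39.911 Y71.234 F3586
M5
G00 X9.765 Y164.137
M4 S291
G01 X144.091 Y73.066 F3586
G01 X134.042 Y160.335
G01 X211.253 Y196.642
M5
G00 X14.757 Y207.067
M4 S921
G01 X29.264 Y218.383 F1152
G01 X58.673 Y221.750
G01 X92.597 Y221.135
G01 X120.650 Y220.507
G01 X132.446 Y223.833
M5
G00 X0.000 Y0.000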